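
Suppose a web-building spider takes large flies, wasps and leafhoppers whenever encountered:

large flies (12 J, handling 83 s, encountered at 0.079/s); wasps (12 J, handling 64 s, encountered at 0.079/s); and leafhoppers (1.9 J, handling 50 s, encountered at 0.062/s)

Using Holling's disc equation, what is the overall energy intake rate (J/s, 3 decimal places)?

0.128 J/s

R = (0.079×12 + 0.079×12 + 0.062×1.9) / (1 + 0.079×83 + 0.079×64 + 0.062×50) = 2.014/15.71 = 0.1282 J/s.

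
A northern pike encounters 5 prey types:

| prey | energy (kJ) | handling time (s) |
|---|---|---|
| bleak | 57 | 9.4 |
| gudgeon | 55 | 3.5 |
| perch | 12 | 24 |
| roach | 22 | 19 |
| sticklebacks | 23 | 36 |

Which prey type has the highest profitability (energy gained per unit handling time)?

In descending order of E/h:
gudgeon: 55/3.5 = 15.7 kJ/s
bleak: 57/9.4 = 6.06 kJ/s
roach: 22/19 = 1.16 kJ/s
sticklebacks: 23/36 = 0.639 kJ/s
perch: 12/24 = 0.5 kJ/s

gudgeon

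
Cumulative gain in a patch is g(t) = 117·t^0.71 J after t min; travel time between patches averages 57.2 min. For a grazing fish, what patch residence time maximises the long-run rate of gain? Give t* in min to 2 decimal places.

140.04 min

Maximise g(t)/(T+t): set derivative to zero → g'(t)(T+t) = g(t).
g'(t) = 0.71·117·t^-0.29. Setting 0.71·117·t^-0.29 = 117·t^0.71/(57.2+t) gives 0.71(57.2+t) = t, so 0.29·t = 0.71×57.2.
t* = 0.71×57.2/0.29 = 140 min.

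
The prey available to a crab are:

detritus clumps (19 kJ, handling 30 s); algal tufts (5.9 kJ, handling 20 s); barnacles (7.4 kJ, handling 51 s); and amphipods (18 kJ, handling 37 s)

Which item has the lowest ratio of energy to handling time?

In descending order of E/h:
detritus clumps: 19/30 = 0.633 kJ/s
amphipods: 18/37 = 0.486 kJ/s
algal tufts: 5.9/20 = 0.295 kJ/s
barnacles: 7.4/51 = 0.145 kJ/s

barnacles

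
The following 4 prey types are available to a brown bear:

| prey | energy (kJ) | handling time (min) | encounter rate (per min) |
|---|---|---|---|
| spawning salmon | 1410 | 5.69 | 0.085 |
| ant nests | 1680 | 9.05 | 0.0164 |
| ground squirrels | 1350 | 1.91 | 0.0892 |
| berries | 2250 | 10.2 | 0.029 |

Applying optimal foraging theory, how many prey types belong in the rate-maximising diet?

4

Rank by E/h (kJ/min): ground squirrels 707, spawning salmon 248, berries 221, ant nests 186. Include each in turn until the next type's E/h falls below the running intake rate.
Rate on top 1: 102.9. spawning salmon: 248 > 102.9 → include.
Rate on top 2: 145.3. berries: 221 > 145.3 → include.
Rate on top 3: 156.7. ant nests: 186 > 156.7 → include.
Optimal diet: ground squirrels, spawning salmon, berries, ant nests — 4 of 4 types.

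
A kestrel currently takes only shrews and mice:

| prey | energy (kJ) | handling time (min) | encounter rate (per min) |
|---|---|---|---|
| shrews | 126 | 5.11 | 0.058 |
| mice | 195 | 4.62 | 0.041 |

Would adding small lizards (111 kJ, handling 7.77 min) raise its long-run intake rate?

Yes

Current rate: (0.058×126 + 0.041×195)/(1 + 0.058×5.11 + 0.041×4.62) = 10.3 kJ/min.
Profitability of small lizards: 111/7.77 = 14.29 kJ/min.
14.29 > 10.3, so adding small lizards raises the average — include it.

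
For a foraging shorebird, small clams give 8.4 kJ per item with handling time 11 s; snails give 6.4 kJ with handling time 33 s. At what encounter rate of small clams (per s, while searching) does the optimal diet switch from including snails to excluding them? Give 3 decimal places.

Drop snails once their profitability E₂/h₂ falls below the rate achievable on small clams alone: E₂/h₂ = λE₁/(1 + λh₁).
Solve for λ: λE₁h₂ = E₂(1 + λh₁) → λ(E₁h₂ − E₂h₁) = E₂ → λ = E₂/(E₁h₂ − E₂h₁).
λ = 6.4/(8.4×33 − 6.4×11) = 6.4/206.8 = 0.03095 per s.

0.031 per s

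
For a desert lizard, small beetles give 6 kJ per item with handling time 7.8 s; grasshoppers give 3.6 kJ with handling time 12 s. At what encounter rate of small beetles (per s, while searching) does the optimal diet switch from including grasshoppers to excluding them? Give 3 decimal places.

0.082 per s

Drop grasshoppers once their profitability E₂/h₂ falls below the rate achievable on small beetles alone: E₂/h₂ = λE₁/(1 + λh₁).
Solve for λ: λE₁h₂ = E₂(1 + λh₁) → λ(E₁h₂ − E₂h₁) = E₂ → λ = E₂/(E₁h₂ − E₂h₁).
λ = 3.6/(6×12 − 3.6×7.8) = 3.6/43.92 = 0.08197 per s.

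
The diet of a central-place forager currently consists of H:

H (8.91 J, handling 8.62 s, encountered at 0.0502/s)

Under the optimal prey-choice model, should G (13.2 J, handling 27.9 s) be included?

Yes

Current rate: (0.0502×8.91)/(1 + 0.0502×8.62) = 0.3122 J/s.
Profitability of G: 13.2/27.9 = 0.4731 J/s.
Since 0.4731 > R, including G increases the long-run rate.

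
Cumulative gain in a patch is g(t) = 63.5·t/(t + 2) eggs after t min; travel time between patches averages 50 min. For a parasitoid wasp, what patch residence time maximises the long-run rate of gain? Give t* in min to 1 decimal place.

Maximise g(t)/(T+t): set derivative to zero → g'(t)(T+t) = g(t).
g'(t) = 63.5·2/(t + 2)². Setting 63.5·2/(t+2)² = 63.5t/[(t+2)(50+t)] gives 2(50+t) = t(t+2), so t² = 2×50 = 100.
t* = √100 = 10 min.

10.0 min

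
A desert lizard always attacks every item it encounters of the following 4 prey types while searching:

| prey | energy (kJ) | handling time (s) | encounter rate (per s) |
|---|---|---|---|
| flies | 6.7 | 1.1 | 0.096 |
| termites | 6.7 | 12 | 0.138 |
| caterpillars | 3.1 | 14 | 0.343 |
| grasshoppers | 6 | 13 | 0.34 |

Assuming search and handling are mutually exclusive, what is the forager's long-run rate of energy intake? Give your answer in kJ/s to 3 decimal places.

0.390 kJ/s

Energy encountered per unit search time: 0.096×6.7 + 0.138×6.7 + 0.343×3.1 + 0.34×6 = 4.671 kJ/s.
Handling time per unit search time: 0.096×1.1 + 0.138×12 + 0.343×14 + 0.34×13 = 10.98.
Rate = 4.671/(1 + 10.98) = 0.3898 kJ/s.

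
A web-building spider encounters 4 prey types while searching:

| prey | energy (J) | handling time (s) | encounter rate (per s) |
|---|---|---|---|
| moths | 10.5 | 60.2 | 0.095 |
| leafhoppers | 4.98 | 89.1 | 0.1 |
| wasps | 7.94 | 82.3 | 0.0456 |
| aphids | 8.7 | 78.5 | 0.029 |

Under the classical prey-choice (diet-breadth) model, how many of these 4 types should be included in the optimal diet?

Rank by E/h (J/s): moths 0.174, aphids 0.111, wasps 0.0965, leafhoppers 0.0559. Include each in turn until the next type's E/h falls below the running intake rate.
Rate on top 1: 0.1485. aphids: 0.111 < 0.1485 → exclude; stop.
Optimal diet: moths — 1 of 4 types.

1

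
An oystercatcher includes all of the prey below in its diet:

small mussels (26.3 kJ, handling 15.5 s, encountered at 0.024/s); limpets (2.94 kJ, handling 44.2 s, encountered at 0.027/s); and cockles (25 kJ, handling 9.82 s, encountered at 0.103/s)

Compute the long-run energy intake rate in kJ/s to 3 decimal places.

0.919 kJ/s

R = Σλ_iE_i / (1 + Σλ_ih_i)
Numerator: 0.024×26.3 + 0.027×2.94 + 0.103×25 = 3.286
Denominator: 1 + 0.024×15.5 + 0.027×44.2 + 0.103×9.82 = 3.577
R = 3.286/3.577 = 0.9186 kJ/s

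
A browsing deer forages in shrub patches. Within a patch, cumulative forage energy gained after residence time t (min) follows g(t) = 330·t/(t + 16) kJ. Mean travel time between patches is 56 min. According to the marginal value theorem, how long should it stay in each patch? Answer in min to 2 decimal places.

29.93 min

By the marginal value theorem, leave when the instantaneous gain rate g'(t) equals the habitat-wide average g(t)/(T + t).
g'(t) = 330·16/(t + 16)². Setting 330·16/(t+16)² = 330t/[(t+16)(56+t)] gives 16(56+t) = t(t+16), so t² = 16×56 = 896.
t* = √896 = 29.93 min.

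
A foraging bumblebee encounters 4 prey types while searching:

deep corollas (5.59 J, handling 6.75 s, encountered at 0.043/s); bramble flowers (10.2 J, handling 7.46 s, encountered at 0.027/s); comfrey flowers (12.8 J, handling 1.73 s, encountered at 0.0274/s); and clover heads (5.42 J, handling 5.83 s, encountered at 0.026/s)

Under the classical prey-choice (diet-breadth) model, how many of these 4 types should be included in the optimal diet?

4

E/h in descending order: comfrey flowers 7.4, bramble flowers 1.37, clover heads 0.93, deep corollas 0.828 J/s. The optimal diet is the largest prefix of this list for which every included type satisfies E_i/h_i > R on the types above it.
Rate on top 1: 0.3348. bramble flowers: 1.37 > 0.3348 → include.
Rate on top 2: 0.5014. clover heads: 0.93 > 0.5014 → include.
Rate on top 3: 0.5477. deep corollas: 0.828 > 0.5477 → include.
Optimal diet: comfrey flowers, bramble flowers, clover heads, deep corollas — 4 of 4 types.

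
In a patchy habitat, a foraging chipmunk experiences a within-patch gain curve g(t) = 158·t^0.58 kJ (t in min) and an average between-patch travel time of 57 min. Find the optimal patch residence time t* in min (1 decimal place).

By the marginal value theorem, leave when the instantaneous gain rate g'(t) equals the habitat-wide average g(t)/(T + t).
g'(t) = 0.58·158·t^-0.42. Setting 0.58·158·t^-0.42 = 158·t^0.58/(57+t) gives 0.58(57+t) = t, so 0.42·t = 0.58×57.
t* = 0.58×57/0.42 = 78.71 min.

78.7 min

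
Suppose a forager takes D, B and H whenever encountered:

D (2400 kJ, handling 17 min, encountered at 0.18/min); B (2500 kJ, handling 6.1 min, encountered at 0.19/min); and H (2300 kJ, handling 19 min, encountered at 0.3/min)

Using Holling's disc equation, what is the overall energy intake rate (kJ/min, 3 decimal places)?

R = Σλ_iE_i / (1 + Σλ_ih_i)
Numerator: 0.18×2400 + 0.19×2500 + 0.3×2300 = 1597
Denominator: 1 + 0.18×17 + 0.19×6.1 + 0.3×19 = 10.92
R = 1597/10.92 = 146.3 kJ/min

146.259 kJ/min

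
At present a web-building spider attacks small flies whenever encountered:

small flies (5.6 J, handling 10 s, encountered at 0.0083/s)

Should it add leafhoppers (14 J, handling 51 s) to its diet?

Yes

On small flies alone, R = ΣλE/(1+Σλh) = 0.04648/1.083 = 0.04292 J/s.
Profitability of leafhoppers: 14/51 = 0.2745 J/s.
Since 0.2745 > R, including leafhoppers increases the long-run rate.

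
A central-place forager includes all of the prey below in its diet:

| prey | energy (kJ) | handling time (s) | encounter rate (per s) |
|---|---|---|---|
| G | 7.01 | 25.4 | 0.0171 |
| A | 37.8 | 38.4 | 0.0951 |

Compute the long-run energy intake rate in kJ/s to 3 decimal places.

0.730 kJ/s

R = Σλ_iE_i / (1 + Σλ_ih_i)
Numerator: 0.0171×7.01 + 0.0951×37.8 = 3.715
Denominator: 1 + 0.0171×25.4 + 0.0951×38.4 = 5.086
R = 3.715/5.086 = 0.7303 kJ/s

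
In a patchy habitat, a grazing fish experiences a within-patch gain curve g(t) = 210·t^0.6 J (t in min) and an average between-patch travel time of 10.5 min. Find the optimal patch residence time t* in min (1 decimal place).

15.7 min

Optimal t* satisfies g'(t*) = g(t*)/(T + t*).
g'(t) = 0.6·210·t^-0.4. Setting 0.6·210·t^-0.4 = 210·t^0.6/(10.5+t) gives 0.6(10.5+t) = t, so 0.40·t = 0.6×10.5.
t* = 0.6×10.5/0.40 = 15.75 min.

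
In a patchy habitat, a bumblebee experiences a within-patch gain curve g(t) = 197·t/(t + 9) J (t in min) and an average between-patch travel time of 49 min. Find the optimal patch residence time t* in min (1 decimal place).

By the marginal value theorem, leave when the instantaneous gain rate g'(t) equals the habitat-wide average g(t)/(T + t).
g'(t) = 197·9/(t + 9)². Setting 197·9/(t+9)² = 197t/[(t+9)(49+t)] gives 9(49+t) = t(t+9), so t² = 9×49 = 441.
t* = √441 = 21 min.

21.0 min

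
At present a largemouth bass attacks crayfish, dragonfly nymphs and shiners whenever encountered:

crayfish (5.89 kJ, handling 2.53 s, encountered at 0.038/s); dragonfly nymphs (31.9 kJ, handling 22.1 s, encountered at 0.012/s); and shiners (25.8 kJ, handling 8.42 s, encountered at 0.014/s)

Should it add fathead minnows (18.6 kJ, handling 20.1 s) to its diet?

On crayfish, dragonfly nymphs and shiners alone, R = ΣλE/(1+Σλh) = 0.9678/1.479 = 0.6543 kJ/s.
Profitability of fathead minnows: 18.6/20.1 = 0.9254 kJ/s.
Since 0.9254 > R, including fathead minnows increases the long-run rate.

Yes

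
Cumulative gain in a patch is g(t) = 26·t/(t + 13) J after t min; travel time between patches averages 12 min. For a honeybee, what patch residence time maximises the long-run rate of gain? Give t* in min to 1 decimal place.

12.5 min

By the marginal value theorem, leave when the instantaneous gain rate g'(t) equals the habitat-wide average g(t)/(T + t).
g'(t) = 26·13/(t + 13)². Setting 26·13/(t+13)² = 26t/[(t+13)(12+t)] gives 13(12+t) = t(t+13), so t² = 13×12 = 156.
t* = √156 = 12.49 min.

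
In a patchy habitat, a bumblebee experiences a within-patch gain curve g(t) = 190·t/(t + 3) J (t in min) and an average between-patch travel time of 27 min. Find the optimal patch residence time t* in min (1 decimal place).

9.0 min

By the marginal value theorem, leave when the instantaneous gain rate g'(t) equals the habitat-wide average g(t)/(T + t).
g'(t) = 190·3/(t + 3)². Setting 190·3/(t+3)² = 190t/[(t+3)(27+t)] gives 3(27+t) = t(t+3), so t² = 3×27 = 81.
t* = √81 = 9 min.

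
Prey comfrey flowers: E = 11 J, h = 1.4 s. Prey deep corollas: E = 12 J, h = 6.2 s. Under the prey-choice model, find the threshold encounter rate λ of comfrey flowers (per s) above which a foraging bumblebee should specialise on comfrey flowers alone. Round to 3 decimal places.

Drop deep corollas once their profitability E₂/h₂ falls below the rate achievable on comfrey flowers alone: E₂/h₂ = λE₁/(1 + λh₁).
Solve for λ: λE₁h₂ = E₂(1 + λh₁) → λ(E₁h₂ − E₂h₁) = E₂ → λ = E₂/(E₁h₂ − E₂h₁).
λ = 12/(11×6.2 − 12×1.4) = 12/51.4 = 0.2335 per s.

0.233 per s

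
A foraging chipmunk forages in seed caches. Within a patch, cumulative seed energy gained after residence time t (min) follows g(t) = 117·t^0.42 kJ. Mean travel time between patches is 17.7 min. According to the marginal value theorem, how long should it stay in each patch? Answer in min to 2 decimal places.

12.82 min

By the marginal value theorem, leave when the instantaneous gain rate g'(t) equals the habitat-wide average g(t)/(T + t).
g'(t) = 0.42·117·t^-0.58. Setting 0.42·117·t^-0.58 = 117·t^0.42/(17.7+t) gives 0.42(17.7+t) = t, so 0.58·t = 0.42×17.7.
t* = 0.42×17.7/0.58 = 12.82 min.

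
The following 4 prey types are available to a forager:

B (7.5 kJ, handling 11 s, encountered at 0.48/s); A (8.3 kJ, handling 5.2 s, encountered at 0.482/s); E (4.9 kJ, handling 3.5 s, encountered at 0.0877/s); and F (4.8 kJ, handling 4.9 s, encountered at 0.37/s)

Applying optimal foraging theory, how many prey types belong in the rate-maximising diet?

2

Profitabilities (E/h, kJ/s): A 1.6, E 1.4, F 0.98, B 0.682. Add prey in this order while the next type's profitability exceeds the intake rate on those already taken.
Rate on top 1: 1.141. E: 1.4 > 1.141 → include.
Rate on top 2: 1.162. F: 0.98 < 1.162 → exclude; stop.
Optimal diet: A, E — 2 of 4 types.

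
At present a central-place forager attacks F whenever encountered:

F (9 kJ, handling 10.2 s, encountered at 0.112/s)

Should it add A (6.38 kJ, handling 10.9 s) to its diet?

Current rate: (0.112×9)/(1 + 0.112×10.2) = 0.4705 kJ/s.
Profitability of A: 6.38/10.9 = 0.5853 kJ/s.
0.5853 > 0.4705, so adding A raises the average — include it.

Yes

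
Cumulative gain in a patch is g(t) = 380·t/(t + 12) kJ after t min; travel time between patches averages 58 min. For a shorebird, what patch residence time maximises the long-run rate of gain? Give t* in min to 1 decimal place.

By the marginal value theorem, leave when the instantaneous gain rate g'(t) equals the habitat-wide average g(t)/(T + t).
g'(t) = 380·12/(t + 12)². Setting 380·12/(t+12)² = 380t/[(t+12)(58+t)] gives 12(58+t) = t(t+12), so t² = 12×58 = 696.
t* = √696 = 26.38 min.

26.4 min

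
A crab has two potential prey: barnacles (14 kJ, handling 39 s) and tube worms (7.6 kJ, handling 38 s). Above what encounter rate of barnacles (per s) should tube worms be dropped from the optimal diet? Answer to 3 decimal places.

0.032 per s

Drop tube worms once their profitability E₂/h₂ falls below the rate achievable on barnacles alone: E₂/h₂ = λE₁/(1 + λh₁).
Solve for λ: λE₁h₂ = E₂(1 + λh₁) → λ(E₁h₂ − E₂h₁) = E₂ → λ = E₂/(E₁h₂ − E₂h₁).
λ = 7.6/(14×38 − 7.6×39) = 7.6/235.6 = 0.03226 per s.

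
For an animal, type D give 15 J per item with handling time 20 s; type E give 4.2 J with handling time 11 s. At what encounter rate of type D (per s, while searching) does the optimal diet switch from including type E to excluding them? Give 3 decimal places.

At the threshold, the rate on type D alone equals the profitability of type E: λ·15/(1 + λ·20) = 4.2/11 = 0.3818.
Rearranging, λ(15 − 0.3818×20) = 0.3818, so λ = 0.3818/7.364 = 0.05185 per s.

0.052 per s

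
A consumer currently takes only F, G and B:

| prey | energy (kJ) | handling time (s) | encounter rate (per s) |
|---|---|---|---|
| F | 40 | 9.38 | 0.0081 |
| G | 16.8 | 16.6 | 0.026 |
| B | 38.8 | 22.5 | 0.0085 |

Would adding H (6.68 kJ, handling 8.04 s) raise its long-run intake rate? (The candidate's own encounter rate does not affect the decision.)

Yes

Intake rate on the current diet: R = (0.0081×40 + 0.026×16.8 + 0.0085×38.8) / (1 + 0.0081×9.38 + 0.026×16.6 + 0.0085×22.5) = 1.091/1.699 = 0.642 kJ/s.
Profitability of H: 6.68/8.04 = 0.8308 kJ/s.
0.8308 > 0.642, so adding H raises the average — include it.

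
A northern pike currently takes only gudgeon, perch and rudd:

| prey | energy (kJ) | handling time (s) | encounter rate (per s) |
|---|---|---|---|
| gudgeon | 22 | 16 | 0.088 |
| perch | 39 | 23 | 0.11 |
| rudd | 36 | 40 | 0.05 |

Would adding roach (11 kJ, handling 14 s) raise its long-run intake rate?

No

Current rate: (0.088×22 + 0.11×39 + 0.05×36)/(1 + 0.088×16 + 0.11×23 + 0.05×40) = 1.157 kJ/s.
Profitability of roach: 11/14 = 0.7857 kJ/s.
0.7857 < 1.157, so adding roach would lower the average — exclude it.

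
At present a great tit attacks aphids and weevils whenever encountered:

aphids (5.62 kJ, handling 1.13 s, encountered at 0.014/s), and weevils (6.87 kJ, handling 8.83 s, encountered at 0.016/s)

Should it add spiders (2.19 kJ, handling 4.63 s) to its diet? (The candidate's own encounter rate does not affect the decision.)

Yes

On aphids and weevils alone, R = ΣλE/(1+Σλh) = 0.1886/1.157 = 0.163 kJ/s.
spiders: E/h = 2.19/4.63 = 0.473 kJ/s.
0.473 > 0.163, so adding spiders raises the average — include it.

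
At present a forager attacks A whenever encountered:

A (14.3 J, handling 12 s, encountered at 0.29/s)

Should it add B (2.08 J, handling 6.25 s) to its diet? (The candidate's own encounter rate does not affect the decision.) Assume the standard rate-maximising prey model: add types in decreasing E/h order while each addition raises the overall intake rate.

Current rate: (0.29×14.3)/(1 + 0.29×12) = 0.9257 J/s.
Profitability of B: 2.08/6.25 = 0.3328 J/s.
Since 0.3328 < R, time spent handling B is better spent searching.

No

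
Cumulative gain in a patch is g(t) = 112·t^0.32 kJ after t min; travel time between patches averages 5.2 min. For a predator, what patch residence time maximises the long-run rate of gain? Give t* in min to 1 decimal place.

2.4 min

Maximise g(t)/(T+t): set derivative to zero → g'(t)(T+t) = g(t).
g'(t) = 0.32·112·t^-0.68. Setting 0.32·112·t^-0.68 = 112·t^0.32/(5.2+t) gives 0.32(5.2+t) = t, so 0.68·t = 0.32×5.2.
t* = 0.32×5.2/0.68 = 2.447 min.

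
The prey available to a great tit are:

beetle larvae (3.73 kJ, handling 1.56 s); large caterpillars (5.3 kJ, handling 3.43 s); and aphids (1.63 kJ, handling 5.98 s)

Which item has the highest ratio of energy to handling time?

beetle larvae

Profitability E/h (kJ/s): beetle larvae = 3.73/1.56 = 2.39, large caterpillars = 5.3/3.43 = 1.55, aphids = 1.63/5.98 = 0.273.
Ranked: beetle larvae > large caterpillars > aphids.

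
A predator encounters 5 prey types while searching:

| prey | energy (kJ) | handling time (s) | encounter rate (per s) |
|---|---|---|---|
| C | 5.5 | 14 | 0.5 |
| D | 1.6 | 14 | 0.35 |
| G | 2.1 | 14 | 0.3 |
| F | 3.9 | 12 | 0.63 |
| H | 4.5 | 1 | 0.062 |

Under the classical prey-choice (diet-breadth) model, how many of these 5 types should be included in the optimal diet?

Rank by E/h (kJ/s): H 4.5, C 0.393, F 0.325, G 0.15, D 0.114. Include each in turn until the next type's E/h falls below the running intake rate.
Rate on top 1: 0.2627. C: 0.393 > 0.2627 → include.
Rate on top 2: 0.3757. F: 0.325 < 0.3757 → exclude; stop.
Optimal diet: H, C — 2 of 5 types.

2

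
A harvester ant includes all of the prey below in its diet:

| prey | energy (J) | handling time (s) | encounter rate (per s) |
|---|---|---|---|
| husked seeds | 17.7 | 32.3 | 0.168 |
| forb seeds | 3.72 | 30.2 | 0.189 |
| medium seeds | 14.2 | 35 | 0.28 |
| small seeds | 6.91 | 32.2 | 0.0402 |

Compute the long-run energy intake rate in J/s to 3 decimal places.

0.341 J/s

R = Σλ_iE_i / (1 + Σλ_ih_i)
Numerator: 0.168×17.7 + 0.189×3.72 + 0.28×14.2 + 0.0402×6.91 = 7.93
Denominator: 1 + 0.168×32.3 + 0.189×30.2 + 0.28×35 + 0.0402×32.2 = 23.23
R = 7.93/23.23 = 0.3414 J/s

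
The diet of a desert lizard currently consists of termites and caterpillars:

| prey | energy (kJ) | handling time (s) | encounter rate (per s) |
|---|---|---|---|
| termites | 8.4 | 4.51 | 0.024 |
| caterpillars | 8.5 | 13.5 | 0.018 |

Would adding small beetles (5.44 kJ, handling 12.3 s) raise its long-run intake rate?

Current rate: (0.024×8.4 + 0.018×8.5)/(1 + 0.024×4.51 + 0.018×13.5) = 0.2624 kJ/s.
Profitability of small beetles: 5.44/12.3 = 0.4423 kJ/s.
0.4423 > 0.2624, so adding small beetles raises the average — include it.

Yes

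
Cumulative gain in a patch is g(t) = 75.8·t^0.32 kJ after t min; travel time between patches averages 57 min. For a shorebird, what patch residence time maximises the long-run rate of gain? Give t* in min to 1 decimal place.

Maximise g(t)/(T+t): set derivative to zero → g'(t)(T+t) = g(t).
g'(t) = 0.32·75.8·t^-0.68. Setting 0.32·75.8·t^-0.68 = 75.8·t^0.32/(57+t) gives 0.32(57+t) = t, so 0.68·t = 0.32×57.
t* = 0.32×57/0.68 = 26.82 min.

26.8 min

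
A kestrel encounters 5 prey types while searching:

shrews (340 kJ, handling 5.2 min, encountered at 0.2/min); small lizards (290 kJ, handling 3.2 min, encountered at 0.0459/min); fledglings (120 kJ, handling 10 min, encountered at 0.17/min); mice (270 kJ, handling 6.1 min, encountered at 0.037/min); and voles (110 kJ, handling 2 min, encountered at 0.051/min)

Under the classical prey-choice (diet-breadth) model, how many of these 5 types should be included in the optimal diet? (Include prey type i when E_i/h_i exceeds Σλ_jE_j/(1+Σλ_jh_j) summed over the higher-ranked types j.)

E/h in descending order: small lizards 90.6, shrews 65.4, voles 55, mice 44.3, fledglings 12 kJ/min. The optimal diet is the largest prefix of this list for which every included type satisfies E_i/h_i > R on the types above it.
Rate on top 1: 11.61. shrews: 65.4 > 11.61 → include.
Rate on top 2: 37.18. voles: 55 > 37.18 → include.
Rate on top 3: 37.98. mice: 44.3 > 37.98 → include.
Rate on top 4: 38.54. fledglings: 12 < 38.54 → exclude; stop.
Optimal diet: small lizards, shrews, voles, mice — 4 of 5 types.

4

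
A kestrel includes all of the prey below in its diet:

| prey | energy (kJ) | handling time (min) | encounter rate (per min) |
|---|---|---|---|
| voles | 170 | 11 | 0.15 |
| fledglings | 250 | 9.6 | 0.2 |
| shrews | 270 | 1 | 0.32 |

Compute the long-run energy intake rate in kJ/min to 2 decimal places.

33.11 kJ/min

R = (0.15×170 + 0.2×250 + 0.32×270) / (1 + 0.15×11 + 0.2×9.6 + 0.32×1) = 161.9/4.89 = 33.11 kJ/min.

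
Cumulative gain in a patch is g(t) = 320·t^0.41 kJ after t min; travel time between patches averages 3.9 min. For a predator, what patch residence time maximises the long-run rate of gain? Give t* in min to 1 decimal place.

Optimal t* satisfies g'(t*) = g(t*)/(T + t*).
g'(t) = 0.41·320·t^-0.59. Setting 0.41·320·t^-0.59 = 320·t^0.41/(3.9+t) gives 0.41(3.9+t) = t, so 0.59·t = 0.41×3.9.
t* = 0.41×3.9/0.59 = 2.71 min.

2.7 min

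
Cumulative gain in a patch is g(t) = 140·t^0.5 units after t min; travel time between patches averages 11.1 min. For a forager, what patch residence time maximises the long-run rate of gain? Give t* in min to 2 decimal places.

11.10 min

Optimal t* satisfies g'(t*) = g(t*)/(T + t*).
g'(t) = 0.5·140·t^-0.5. Setting 0.5·140·t^-0.5 = 140·t^0.5/(11.1+t) gives 0.5(11.1+t) = t, so 0.50·t = 0.5×11.1.
t* = 0.5×11.1/0.50 = 11.1 min.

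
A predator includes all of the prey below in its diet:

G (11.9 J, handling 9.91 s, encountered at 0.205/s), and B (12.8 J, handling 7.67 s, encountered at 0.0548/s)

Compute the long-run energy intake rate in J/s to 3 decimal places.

Energy encountered per unit search time: 0.205×11.9 + 0.0548×12.8 = 3.141 J/s.
Handling time per unit search time: 0.205×9.91 + 0.0548×7.67 = 2.452.
Rate = 3.141/(1 + 2.452) = 0.9099 J/s.

0.910 J/s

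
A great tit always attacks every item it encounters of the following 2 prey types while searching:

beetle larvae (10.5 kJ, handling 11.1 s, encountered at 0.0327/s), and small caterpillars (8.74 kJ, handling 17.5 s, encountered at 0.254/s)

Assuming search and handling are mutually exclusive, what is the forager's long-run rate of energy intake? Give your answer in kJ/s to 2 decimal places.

0.44 kJ/s

R = (0.0327×10.5 + 0.254×8.74) / (1 + 0.0327×11.1 + 0.254×17.5) = 2.563/5.808 = 0.4413 kJ/s.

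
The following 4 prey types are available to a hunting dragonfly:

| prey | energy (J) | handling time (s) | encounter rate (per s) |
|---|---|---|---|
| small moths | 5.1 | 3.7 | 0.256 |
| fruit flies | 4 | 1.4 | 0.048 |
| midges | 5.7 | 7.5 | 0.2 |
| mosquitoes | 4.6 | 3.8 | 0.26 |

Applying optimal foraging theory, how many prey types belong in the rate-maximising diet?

3

Rank by E/h (J/s): fruit flies 2.86, small moths 1.38, mosquitoes 1.21, midges 0.76. Include each in turn until the next type's E/h falls below the running intake rate.
Rate on top 1: 0.1799. small moths: 1.38 > 0.1799 → include.
Rate on top 2: 0.7434. mosquitoes: 1.21 > 0.7434 → include.
Rate on top 3: 0.8971. midges: 0.76 < 0.8971 → exclude; stop.
Optimal diet: fruit flies, small moths, mosquitoes — 3 of 4 types.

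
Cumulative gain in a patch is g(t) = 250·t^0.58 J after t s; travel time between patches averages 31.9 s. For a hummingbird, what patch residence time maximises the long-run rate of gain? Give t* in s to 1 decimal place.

44.1 s

Maximise g(t)/(T+t): set derivative to zero → g'(t)(T+t) = g(t).
g'(t) = 0.58·250·t^-0.42. Setting 0.58·250·t^-0.42 = 250·t^0.58/(31.9+t) gives 0.58(31.9+t) = t, so 0.42·t = 0.58×31.9.
t* = 0.58×31.9/0.42 = 44.05 s.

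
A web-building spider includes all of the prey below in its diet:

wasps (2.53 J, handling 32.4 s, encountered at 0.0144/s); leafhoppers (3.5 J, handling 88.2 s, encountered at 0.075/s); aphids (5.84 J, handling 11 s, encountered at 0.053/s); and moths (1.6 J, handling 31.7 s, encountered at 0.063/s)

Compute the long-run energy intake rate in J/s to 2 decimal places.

Energy encountered per unit search time: 0.0144×2.53 + 0.075×3.5 + 0.053×5.84 + 0.063×1.6 = 0.7093 J/s.
Handling time per unit search time: 0.0144×32.4 + 0.075×88.2 + 0.053×11 + 0.063×31.7 = 9.662.
Rate = 0.7093/(1 + 9.662) = 0.06652 J/s.

0.07 J/s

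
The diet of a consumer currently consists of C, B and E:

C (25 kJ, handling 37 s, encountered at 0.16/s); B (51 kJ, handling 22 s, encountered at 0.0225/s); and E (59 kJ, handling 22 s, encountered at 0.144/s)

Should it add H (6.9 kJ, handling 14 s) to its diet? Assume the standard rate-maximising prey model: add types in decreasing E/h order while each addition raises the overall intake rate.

No

Intake rate on the current diet: R = (0.16×25 + 0.0225×51 + 0.144×59) / (1 + 0.16×37 + 0.0225×22 + 0.144×22) = 13.64/10.58 = 1.289 kJ/s.
Profitability of H: 6.9/14 = 0.4929 kJ/s.
0.4929 < 1.289, so adding H would lower the average — exclude it.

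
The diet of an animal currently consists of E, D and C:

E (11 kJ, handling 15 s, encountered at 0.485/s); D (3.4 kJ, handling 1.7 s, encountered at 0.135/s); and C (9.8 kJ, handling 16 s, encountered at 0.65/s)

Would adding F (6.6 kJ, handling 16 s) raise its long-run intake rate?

No

On E, D and C alone, R = ΣλE/(1+Σλh) = 12.16/18.9 = 0.6434 kJ/s.
F: E/h = 6.6/16 = 0.4125 kJ/s.
0.4125 < 0.6434, so adding F would lower the average — exclude it.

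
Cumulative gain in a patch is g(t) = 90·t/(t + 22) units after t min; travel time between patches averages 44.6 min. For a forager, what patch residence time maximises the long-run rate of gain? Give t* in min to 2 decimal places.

31.32 min

Optimal t* satisfies g'(t*) = g(t*)/(T + t*).
g'(t) = 90·22/(t + 22)². Setting 90·22/(t+22)² = 90t/[(t+22)(44.6+t)] gives 22(44.6+t) = t(t+22), so t² = 22×44.6 = 981.2.
t* = √981.2 = 31.32 min.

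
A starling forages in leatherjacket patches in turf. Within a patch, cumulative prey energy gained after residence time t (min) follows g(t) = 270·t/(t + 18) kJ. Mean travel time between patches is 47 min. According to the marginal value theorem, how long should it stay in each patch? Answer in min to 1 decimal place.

Maximise g(t)/(T+t): set derivative to zero → g'(t)(T+t) = g(t).
g'(t) = 270·18/(t + 18)². Setting 270·18/(t+18)² = 270t/[(t+18)(47+t)] gives 18(47+t) = t(t+18), so t² = 18×47 = 846.
t* = √846 = 29.09 min.

29.1 min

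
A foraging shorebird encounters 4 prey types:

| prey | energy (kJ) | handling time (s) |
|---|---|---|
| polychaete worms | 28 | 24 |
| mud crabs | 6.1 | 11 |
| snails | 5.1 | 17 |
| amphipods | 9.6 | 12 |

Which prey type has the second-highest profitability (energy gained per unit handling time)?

amphipods

Profitability E/h (kJ/s): polychaete worms = 28/24 = 1.17, mud crabs = 6.1/11 = 0.555, snails = 5.1/17 = 0.3, amphipods = 9.6/12 = 0.8.
Ranked: polychaete worms > amphipods > mud crabs > snails.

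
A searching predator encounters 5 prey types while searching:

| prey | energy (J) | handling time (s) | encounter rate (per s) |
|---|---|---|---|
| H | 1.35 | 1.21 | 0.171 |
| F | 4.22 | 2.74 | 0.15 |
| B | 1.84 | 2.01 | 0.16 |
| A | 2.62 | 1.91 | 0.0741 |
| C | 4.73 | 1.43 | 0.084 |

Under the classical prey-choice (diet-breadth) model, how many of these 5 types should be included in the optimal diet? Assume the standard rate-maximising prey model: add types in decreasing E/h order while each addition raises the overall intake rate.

5

Profitabilities (E/h, J/s): C 3.31, F 1.54, A 1.37, H 1.12, B 0.915. Add prey in this order while the next type's profitability exceeds the intake rate on those already taken.
Rate on top 1: 0.3547. F: 1.54 > 0.3547 → include.
Rate on top 2: 0.6729. A: 1.37 > 0.6729 → include.
Rate on top 3: 0.732. H: 1.12 > 0.732 → include.
Rate on top 4: 0.7743. B: 0.915 > 0.7743 → include.
Optimal diet: C, F, A, H, B — 5 of 5 types.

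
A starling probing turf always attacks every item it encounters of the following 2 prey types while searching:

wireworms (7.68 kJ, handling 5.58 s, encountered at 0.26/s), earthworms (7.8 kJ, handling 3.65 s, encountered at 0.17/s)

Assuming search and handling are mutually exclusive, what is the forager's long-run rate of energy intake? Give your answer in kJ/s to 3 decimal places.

1.082 kJ/s

Energy encountered per unit search time: 0.26×7.68 + 0.17×7.8 = 3.323 kJ/s.
Handling time per unit search time: 0.26×5.58 + 0.17×3.65 = 2.071.
Rate = 3.323/(1 + 2.071) = 1.082 kJ/s.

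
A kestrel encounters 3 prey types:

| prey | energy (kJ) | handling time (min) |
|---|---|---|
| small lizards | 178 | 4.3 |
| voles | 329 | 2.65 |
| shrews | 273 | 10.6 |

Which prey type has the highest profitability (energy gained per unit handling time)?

voles

Profitability E/h (kJ/min): small lizards = 178/4.3 = 41.4, voles = 329/2.65 = 124, shrews = 273/10.6 = 25.8.
Ranked: voles > small lizards > shrews.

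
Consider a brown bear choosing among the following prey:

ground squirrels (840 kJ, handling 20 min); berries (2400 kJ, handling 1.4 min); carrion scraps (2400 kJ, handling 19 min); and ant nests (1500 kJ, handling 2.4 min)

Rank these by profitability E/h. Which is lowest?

In descending order of E/h:
berries: 2400/1.4 = 1.71e+03 kJ/min
ant nests: 1500/2.4 = 625 kJ/min
carrion scraps: 2400/19 = 126 kJ/min
ground squirrels: 840/20 = 42 kJ/min

ground squirrels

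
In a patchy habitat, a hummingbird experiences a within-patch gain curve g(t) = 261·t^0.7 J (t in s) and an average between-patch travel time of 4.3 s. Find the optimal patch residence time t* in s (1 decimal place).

10.0 s

By the marginal value theorem, leave when the instantaneous gain rate g'(t) equals the habitat-wide average g(t)/(T + t).
g'(t) = 0.7·261·t^-0.3. Setting 0.7·261·t^-0.3 = 261·t^0.7/(4.3+t) gives 0.7(4.3+t) = t, so 0.30·t = 0.7×4.3.
t* = 0.7×4.3/0.30 = 10.03 s.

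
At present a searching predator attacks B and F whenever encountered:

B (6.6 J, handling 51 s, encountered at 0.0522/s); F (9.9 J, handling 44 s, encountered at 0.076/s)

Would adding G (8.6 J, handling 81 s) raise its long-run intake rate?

No

Current rate: (0.0522×6.6 + 0.076×9.9)/(1 + 0.0522×51 + 0.076×44) = 0.1566 J/s.
Profitability of G: 8.6/81 = 0.1062 J/s.
Since 0.1062 < R, time spent handling G is better spent searching.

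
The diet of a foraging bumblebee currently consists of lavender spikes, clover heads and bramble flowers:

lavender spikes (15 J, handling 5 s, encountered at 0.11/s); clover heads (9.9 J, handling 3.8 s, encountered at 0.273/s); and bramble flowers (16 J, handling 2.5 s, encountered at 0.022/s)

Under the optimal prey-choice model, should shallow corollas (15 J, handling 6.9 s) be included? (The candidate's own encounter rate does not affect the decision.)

On lavender spikes, clover heads and bramble flowers alone, R = ΣλE/(1+Σλh) = 4.705/2.642 = 1.78 J/s.
shallow corollas: E/h = 15/6.9 = 2.174 J/s.
Since 2.174 > R, including shallow corollas increases the long-run rate.

Yes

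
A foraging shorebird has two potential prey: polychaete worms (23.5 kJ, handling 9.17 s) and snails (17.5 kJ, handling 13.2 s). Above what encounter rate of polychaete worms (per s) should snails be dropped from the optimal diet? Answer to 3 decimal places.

0.117 per s

The zero-one rule: include snails iff E₂/h₂ > λE₁/(1+λh₁). Equality gives the switch point.
λE₁h₂ = E₂ + λE₂h₁ ⇒ λ = E₂/(E₁h₂ − E₂h₁) = 17.5/(310.2 − 160.5) = 0.1169 per s.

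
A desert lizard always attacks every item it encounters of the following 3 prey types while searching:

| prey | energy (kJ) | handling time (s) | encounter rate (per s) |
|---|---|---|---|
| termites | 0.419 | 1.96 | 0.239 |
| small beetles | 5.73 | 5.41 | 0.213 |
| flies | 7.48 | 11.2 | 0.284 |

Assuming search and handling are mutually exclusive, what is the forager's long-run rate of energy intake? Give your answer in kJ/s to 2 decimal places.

Energy encountered per unit search time: 0.239×0.419 + 0.213×5.73 + 0.284×7.48 = 3.445 kJ/s.
Handling time per unit search time: 0.239×1.96 + 0.213×5.41 + 0.284×11.2 = 4.802.
Rate = 3.445/(1 + 4.802) = 0.5938 kJ/s.

0.59 kJ/s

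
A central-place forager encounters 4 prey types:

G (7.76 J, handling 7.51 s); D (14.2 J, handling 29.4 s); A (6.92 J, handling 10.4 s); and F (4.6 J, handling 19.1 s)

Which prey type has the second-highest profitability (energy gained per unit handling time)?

A

In descending order of E/h:
G: 7.76/7.51 = 1.03 J/s
A: 6.92/10.4 = 0.665 J/s
D: 14.2/29.4 = 0.483 J/s
F: 4.6/19.1 = 0.241 J/s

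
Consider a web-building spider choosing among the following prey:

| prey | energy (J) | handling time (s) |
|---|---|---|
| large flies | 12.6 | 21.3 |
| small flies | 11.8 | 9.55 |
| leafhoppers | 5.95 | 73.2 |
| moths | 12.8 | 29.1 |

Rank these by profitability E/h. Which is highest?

small flies

In descending order of E/h:
small flies: 11.8/9.55 = 1.24 J/s
large flies: 12.6/21.3 = 0.592 J/s
moths: 12.8/29.1 = 0.44 J/s
leafhoppers: 5.95/73.2 = 0.0813 J/s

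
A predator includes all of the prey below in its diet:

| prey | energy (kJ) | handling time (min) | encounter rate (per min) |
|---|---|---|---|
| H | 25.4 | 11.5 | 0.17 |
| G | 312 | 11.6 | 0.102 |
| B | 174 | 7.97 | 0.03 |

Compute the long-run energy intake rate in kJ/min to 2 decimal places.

Energy encountered per unit search time: 0.17×25.4 + 0.102×312 + 0.03×174 = 41.36 kJ/min.
Handling time per unit search time: 0.17×11.5 + 0.102×11.6 + 0.03×7.97 = 3.377.
Rate = 41.36/(1 + 3.377) = 9.449 kJ/min.

9.45 kJ/min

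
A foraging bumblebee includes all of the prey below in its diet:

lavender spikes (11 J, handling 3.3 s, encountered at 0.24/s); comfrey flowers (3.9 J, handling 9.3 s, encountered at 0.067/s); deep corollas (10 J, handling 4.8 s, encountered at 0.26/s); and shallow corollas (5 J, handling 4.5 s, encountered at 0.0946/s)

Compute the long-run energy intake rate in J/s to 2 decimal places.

1.46 J/s

Energy encountered per unit search time: 0.24×11 + 0.067×3.9 + 0.26×10 + 0.0946×5 = 5.974 J/s.
Handling time per unit search time: 0.24×3.3 + 0.067×9.3 + 0.26×4.8 + 0.0946×4.5 = 3.089.
Rate = 5.974/(1 + 3.089) = 1.461 J/s.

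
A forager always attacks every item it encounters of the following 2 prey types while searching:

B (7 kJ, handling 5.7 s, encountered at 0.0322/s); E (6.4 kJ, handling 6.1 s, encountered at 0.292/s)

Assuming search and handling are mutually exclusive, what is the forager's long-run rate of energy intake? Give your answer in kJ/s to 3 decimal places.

R = Σλ_iE_i / (1 + Σλ_ih_i)
Numerator: 0.0322×7 + 0.292×6.4 = 2.094
Denominator: 1 + 0.0322×5.7 + 0.292×6.1 = 2.965
R = 2.094/2.965 = 0.7064 kJ/s

0.706 kJ/s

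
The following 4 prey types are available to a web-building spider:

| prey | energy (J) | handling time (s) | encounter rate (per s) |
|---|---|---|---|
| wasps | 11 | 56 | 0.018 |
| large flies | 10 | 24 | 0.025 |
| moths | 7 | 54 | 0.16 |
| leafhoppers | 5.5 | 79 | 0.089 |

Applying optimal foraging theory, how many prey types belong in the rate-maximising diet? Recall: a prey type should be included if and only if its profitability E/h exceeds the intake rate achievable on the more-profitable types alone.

2

Rank by E/h (J/s): large flies 0.417, wasps 0.196, moths 0.13, leafhoppers 0.0696. Include each in turn until the next type's E/h falls below the running intake rate.
Rate on top 1: 0.1562. wasps: 0.196 > 0.1562 → include.
Rate on top 2: 0.1718. moths: 0.13 < 0.1718 → exclude; stop.
Optimal diet: large flies, wasps — 2 of 4 types.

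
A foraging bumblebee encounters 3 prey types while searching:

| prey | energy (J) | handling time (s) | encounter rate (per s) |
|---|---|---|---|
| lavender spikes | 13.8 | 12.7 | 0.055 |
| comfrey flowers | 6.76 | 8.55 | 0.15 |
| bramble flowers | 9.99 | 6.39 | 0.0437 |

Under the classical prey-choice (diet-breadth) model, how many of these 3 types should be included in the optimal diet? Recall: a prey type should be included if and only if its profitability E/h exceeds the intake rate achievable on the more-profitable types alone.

Profitabilities (E/h, J/s): bramble flowers 1.56, lavender spikes 1.09, comfrey flowers 0.791. Add prey in this order while the next type's profitability exceeds the intake rate on those already taken.
Rate on top 1: 0.3413. lavender spikes: 1.09 > 0.3413 → include.
Rate on top 2: 0.6045. comfrey flowers: 0.791 > 0.6045 → include.
Optimal diet: bramble flowers, lavender spikes, comfrey flowers — 3 of 3 types.

3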